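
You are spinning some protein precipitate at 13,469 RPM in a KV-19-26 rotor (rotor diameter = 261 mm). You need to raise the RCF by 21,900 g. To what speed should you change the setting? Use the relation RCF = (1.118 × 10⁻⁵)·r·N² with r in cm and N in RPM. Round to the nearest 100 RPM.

r = 261 mm / 2 = 130.5 mm = 13.05 cm
Current RCF = 1.118 × 10⁻⁵ × 13.05 × (13469)² = 1.118 × 10⁻⁵ × 13.05 × 181,413,961 ≈ 26,468.1 × g
Target RCF = 26,468.1 + 21,900 = 48,368.1 × g
N² = 48,368.1 / (14.5899 × 10⁻⁵) = 331,517,694
N ≈ √331,517,694 ≈ 18,207.6

N₂ ≈ 18200 RPM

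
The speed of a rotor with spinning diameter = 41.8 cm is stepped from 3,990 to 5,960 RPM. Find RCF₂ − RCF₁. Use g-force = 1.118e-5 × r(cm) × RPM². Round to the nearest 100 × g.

r = 41.8 / 2 = 20.9 cm
RCF₁ = 1.118 × 10⁻⁵ × 20.9 × (3990)² = 1.118 × 10⁻⁵ × 20.9 × 15,920,100 ≈ 3,719.9 × g
RCF₂ = 1.118 × 10⁻⁵ × 20.9 × (5960)² = 1.118 × 10⁻⁵ × 20.9 × 35,521,600 ≈ 8,300 × g
Increase = 8,300 − 3,719.9 = 4,580.1

4600 x g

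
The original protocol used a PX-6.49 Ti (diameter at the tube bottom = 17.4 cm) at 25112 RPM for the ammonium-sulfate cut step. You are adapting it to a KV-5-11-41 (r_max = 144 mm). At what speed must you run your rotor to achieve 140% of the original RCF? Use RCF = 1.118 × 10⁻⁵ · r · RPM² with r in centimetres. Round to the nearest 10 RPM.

Original rotor: r = 17.4 / 2 = 8.7 cm
RCF = 1.118 × 10⁻⁵ × r × N²
RCF_original = 1.118 × 10⁻⁵ × 8.7 × (25112)² = 1.118 × 10⁻⁵ × 8.7 × 630,612,544 ≈ 61,337.2 × g
Target RCF = 1.4 × 61,337.2 ≈ 85,872.1 × g
Your rotor: r = 144 mm = 14.4 cm
85,872.1 = 1.118 × 10⁻⁵ × 14.4 × N²
N² = 85,872.1 / (16.0992 × 10⁻⁵) = 533,393,585
N ≈ √533,393,585 ≈ 23,095.3

≈ 23100 RPM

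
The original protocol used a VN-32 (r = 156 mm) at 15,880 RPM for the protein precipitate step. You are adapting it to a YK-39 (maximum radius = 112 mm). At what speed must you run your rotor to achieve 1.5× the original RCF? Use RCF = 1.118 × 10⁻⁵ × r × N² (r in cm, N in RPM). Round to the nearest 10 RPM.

≈ 22950 RPM

Original rotor: r = 156 mm = 15.6 cm
RCF = 1.118 × 10⁻⁵ × r × N²
RCF_original = 1.118 × 10⁻⁵ × 15.6 × (15880)² = 1.118 × 10⁻⁵ × 15.6 × 252,174,400 ≈ 43,981.2 × g
Target RCF = 1.5 × 43,981.2 ≈ 65,971.8 × g
Your rotor: r = 112 mm = 11.2 cm
65,971.8 = 1.118 × 10⁻⁵ × 11.2 × N²
N² = 65,971.8 / (12.5216 × 10⁻⁵) = 526,863,979
N ≈ √526,863,979 ≈ 22,953.5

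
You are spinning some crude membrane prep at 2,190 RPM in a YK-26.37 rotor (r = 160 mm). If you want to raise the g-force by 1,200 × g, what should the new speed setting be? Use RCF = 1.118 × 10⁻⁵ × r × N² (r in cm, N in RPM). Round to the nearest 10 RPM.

r = 160 mm = 16.0 cm
Current RCF = 1.118 × 10⁻⁵ × 16 × (2190)² = 1.118 × 10⁻⁵ × 16 × 4,796,100 ≈ 857.9 × g
Target RCF = 857.9 + 1,200 = 2,057.9 × g
N² = 2,057.9 / (17.888 × 10⁻⁵) = 11,504,360
N ≈ √11,504,360 ≈ 3,391.8

N₂ ≈ 3390 RPM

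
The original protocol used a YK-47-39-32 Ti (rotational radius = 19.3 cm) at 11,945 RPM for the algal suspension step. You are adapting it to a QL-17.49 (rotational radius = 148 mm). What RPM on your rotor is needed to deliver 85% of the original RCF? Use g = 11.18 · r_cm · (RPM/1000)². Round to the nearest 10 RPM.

≈ 12580 RPM

RCF_original = 11.18 × 19.3 × (11.945)² = 11.18 × 19.3 × 142.683025 ≈ 30,787.3 × g
Target RCF = 0.85 × 30,787.3 ≈ 26,169.2 × g
Your rotor: r = 148 mm = 14.8 cm
26,169.2 = 11.18 × 14.8 × (N/1000)²
(N/1000)² = 26,169.2 / 165.464 = 158.1565
N = 1000 × √158.1565 ≈ 12,576.0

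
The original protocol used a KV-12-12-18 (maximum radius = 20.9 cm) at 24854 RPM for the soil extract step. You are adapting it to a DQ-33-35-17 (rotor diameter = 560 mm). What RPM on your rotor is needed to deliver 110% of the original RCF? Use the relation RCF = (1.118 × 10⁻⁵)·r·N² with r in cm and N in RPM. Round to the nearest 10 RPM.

RCF_original = 1.118 × 10⁻⁵ × 20.9 × (24854)² = 1.118 × 10⁻⁵ × 20.9 × 617,721,316 ≈ 144,338 × g
Target RCF = 1.1 × 144,338 ≈ 158,771.8 × g
Your rotor: r = 560 mm / 2 = 280 mm = 28 cm
158,771.8 = 1.118 × 10⁻⁵ × 28 × N²
N² = 158,771.8 / (31.304 × 10⁻⁵) = 507,193,330
N ≈ √507,193,330 ≈ 22,521.0

≈ 22520 RPM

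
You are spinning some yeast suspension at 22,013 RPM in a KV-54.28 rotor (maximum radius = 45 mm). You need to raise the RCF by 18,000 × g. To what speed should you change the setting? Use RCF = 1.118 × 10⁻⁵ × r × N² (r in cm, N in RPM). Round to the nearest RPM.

29023 RPM

r = 45 mm = 4.5 cm
Current RCF = 1.118 × 10⁻⁵ × 4.5 × (22013)² = 1.118 × 10⁻⁵ × 4.5 × 484,572,169 ≈ 24,378.8 × g
Target RCF = 24,378.8 + 18,000 = 42,378.8 × g
N² = 42,378.8 / (5.031 × 10⁻⁵) = 842,353,409
N ≈ √842,353,409 ≈ 29,023.3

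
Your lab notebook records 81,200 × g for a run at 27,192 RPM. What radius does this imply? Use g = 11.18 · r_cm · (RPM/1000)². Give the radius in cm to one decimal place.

9.8 cm

81200 = 11.18 × r × (27.192)²
r = 81200 / (11.18 × 739.404864) = 81200 / 8266.546 ≈ 9.823 cm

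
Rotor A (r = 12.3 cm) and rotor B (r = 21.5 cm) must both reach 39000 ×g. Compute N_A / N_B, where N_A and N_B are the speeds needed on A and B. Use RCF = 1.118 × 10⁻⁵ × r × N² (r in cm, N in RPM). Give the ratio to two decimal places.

At fixed RCF, N ∝ 1/√r, so N_A/N_B = √(r_B/r_A) = √(21.5/12.3) = √1.747967 = 1.3221.

1.32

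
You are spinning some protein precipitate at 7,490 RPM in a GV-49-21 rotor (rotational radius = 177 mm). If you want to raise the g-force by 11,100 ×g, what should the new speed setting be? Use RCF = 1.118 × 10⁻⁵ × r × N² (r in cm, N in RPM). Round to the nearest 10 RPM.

r = 177 mm = 17.7 cm
Current RCF = 1.118 × 10⁻⁵ × 17.7 × (7490)² = 1.118 × 10⁻⁵ × 17.7 × 56,100,100 ≈ 11,101.4 × g
Target RCF = 11,101.4 + 11,100 = 22,201.4 × g
N² = 22,201.4 / (19.7886 × 10⁻⁵) = 112,192,879
N ≈ √112,192,879 ≈ 10,592.1

10590 RPM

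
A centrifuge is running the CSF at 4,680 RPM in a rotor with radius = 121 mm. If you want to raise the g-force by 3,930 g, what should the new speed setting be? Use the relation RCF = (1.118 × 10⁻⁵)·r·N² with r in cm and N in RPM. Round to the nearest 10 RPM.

7140 RPM

r = 121 mm = 12.1 cm
Current RCF = 1.118 × 10⁻⁵ × 12.1 × (4680)² = 1.118 × 10⁻⁵ × 12.1 × 21,902,400 ≈ 2,962.9 × g
Target RCF = 2,962.9 + 3,930 = 6,892.9 × g
N² = 6,892.9 / (13.5278 × 10⁻⁵) = 50,953,592
N ≈ √50,953,592 ≈ 7,138.2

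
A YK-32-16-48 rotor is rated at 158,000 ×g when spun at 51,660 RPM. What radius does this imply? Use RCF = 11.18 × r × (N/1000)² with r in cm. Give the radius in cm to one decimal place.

158000 = 11.18 × r × (51.66)²
r = 158000 / (11.18 × 2668.7556) = 158000 / 29836.69 ≈ 5.295 cm

5.3 cm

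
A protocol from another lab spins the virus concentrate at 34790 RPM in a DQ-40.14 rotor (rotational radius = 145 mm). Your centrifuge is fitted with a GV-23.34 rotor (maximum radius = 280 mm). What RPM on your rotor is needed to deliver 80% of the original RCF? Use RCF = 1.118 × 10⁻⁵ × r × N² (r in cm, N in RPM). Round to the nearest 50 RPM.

22400 RPM

Original rotor: r = 145 mm = 14.5 cm
RCF_original = 1.118 × 10⁻⁵ × 14.5 × (34790)² = 1.118 × 10⁻⁵ × 14.5 × 1,210,344,100 ≈ 196,208.9 × g
Target RCF = 0.8 × 196,208.9 ≈ 156,967.1 × g
Your rotor: r = 280 mm = 28.0 cm
156,967.1 = 1.118 × 10⁻⁵ × 28 × N²
N² = 156,967.1 / (31.304 × 10⁻⁵) = 501,428,252
N ≈ √501,428,252 ≈ 22,392.6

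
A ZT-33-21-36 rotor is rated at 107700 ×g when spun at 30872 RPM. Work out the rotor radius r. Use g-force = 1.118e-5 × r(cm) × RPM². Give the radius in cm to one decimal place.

107700 = 1.118 × 10⁻⁵ × r × (30872)²
r = 107700 / (1.118 × 10⁻⁵ × 953,080,384) = 107700 / 10655.44 ≈ 10.108 cm

≈ 10.1 cm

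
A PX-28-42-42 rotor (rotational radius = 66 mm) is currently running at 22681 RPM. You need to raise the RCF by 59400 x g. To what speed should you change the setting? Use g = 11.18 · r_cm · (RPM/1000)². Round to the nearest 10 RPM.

≈ 36320 RPM

r = 66 mm = 6.6 cm
Current RCF = 11.18 × 6.6 × (22.681)² = 11.18 × 6.6 × 514.427761 ≈ 37,958.6 × g
Target RCF = 37,958.6 + 59,400 = 97,358.6 × g
(N/1000)² = 97,358.6 / 73.788 = 1319.437
N = 1000 × √1319.437 ≈ 36,324.1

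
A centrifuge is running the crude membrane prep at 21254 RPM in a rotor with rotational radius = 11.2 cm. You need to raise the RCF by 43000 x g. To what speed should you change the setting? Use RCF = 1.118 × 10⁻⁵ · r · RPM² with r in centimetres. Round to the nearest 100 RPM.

Current RCF = 1.118 × 10⁻⁵ × 11.2 × (21254)² = 1.118 × 10⁻⁵ × 11.2 × 451,732,516 ≈ 56,564.1 × g
Target RCF = 56,564.1 + 43,000 = 99,564.1 × g
N² = 99,564.1 / (12.5216 × 10⁻⁵) = 795,138,800
N ≈ √795,138,800 ≈ 28,198.2

≈ 28200 RPM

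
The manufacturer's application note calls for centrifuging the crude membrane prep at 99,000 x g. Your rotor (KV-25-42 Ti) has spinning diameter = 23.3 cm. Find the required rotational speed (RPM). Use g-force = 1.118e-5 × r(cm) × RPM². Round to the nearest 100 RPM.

r = 23.3 / 2 = 11.65 cm
99,000 = 1.118 × 10⁻⁵ × 11.65 × N²
N² = 99,000 / (13.0247 × 10⁻⁵) = 760,094,282
N ≈ √760,094,282 ≈ 27,569.8

27600 RPM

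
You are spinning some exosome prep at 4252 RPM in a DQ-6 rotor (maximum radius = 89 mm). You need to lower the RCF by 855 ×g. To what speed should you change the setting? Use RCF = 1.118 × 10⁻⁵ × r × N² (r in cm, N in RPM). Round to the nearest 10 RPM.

3080 RPM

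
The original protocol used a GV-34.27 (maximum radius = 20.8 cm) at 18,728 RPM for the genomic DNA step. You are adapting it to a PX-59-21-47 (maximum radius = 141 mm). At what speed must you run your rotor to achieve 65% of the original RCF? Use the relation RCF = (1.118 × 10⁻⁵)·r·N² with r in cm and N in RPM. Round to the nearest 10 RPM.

18340 RPM

RCF_original = 1.118 × 10⁻⁵ × 20.8 × (18728)² = 1.118 × 10⁻⁵ × 20.8 × 350,737,984 ≈ 81,562 × g
Target RCF = 0.65 × 81,562 ≈ 53,015.3 × g
Your rotor: r = 141 mm = 14.1 cm
53,015.3 = 1.118 × 10⁻⁵ × 14.1 × N²
N² = 53,015.3 / (15.7638 × 10⁻⁵) = 336,310,407
N ≈ √336,310,407 ≈ 18,338.8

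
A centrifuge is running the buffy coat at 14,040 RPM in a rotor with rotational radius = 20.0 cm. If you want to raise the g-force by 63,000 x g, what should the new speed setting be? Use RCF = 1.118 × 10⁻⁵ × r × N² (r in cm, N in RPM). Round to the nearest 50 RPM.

N₂ ≈ 21900 RPM

Current RCF = 1.118 × 10⁻⁵ × 20 × (14040)² = 1.118 × 10⁻⁵ × 20 × 197,121,600 ≈ 44,076.4 × g
Target RCF = 44,076.4 + 63,000 = 107,076.4 × g
N² = 107,076.4 / (22.36 × 10⁻⁵) = 478,874,776
N ≈ √478,874,776 ≈ 21,883.2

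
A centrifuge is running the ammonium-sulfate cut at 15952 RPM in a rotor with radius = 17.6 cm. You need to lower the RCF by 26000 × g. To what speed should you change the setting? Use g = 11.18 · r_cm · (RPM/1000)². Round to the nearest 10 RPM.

Current RCF = 11.18 × 17.6 × (15.952)² = 11.18 × 17.6 × 254.466304 ≈ 50,070.8 × g
Target RCF = 50,070.8 − 26,000 = 24,070.8 × g
(N/1000)² = 24,070.8 / 196.768 = 122.3309
N = 1000 × √122.3309 ≈ 11,060.3

N₂ ≈ 11060 RPM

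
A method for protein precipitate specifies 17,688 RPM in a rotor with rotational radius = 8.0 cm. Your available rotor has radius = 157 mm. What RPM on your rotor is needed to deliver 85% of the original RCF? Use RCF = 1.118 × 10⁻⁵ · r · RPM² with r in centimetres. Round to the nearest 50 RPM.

RCF_original = 1.118 × 10⁻⁵ × 8 × (17688)² = 1.118 × 10⁻⁵ × 8 × 312,865,344 ≈ 27,982.7 × g
Target RCF = 0.85 × 27,982.7 ≈ 23,785.3 × g
Your rotor: r = 157 mm = 15.7 cm
23,785.3 = 1.118 × 10⁻⁵ × 15.7 × N²
N² = 23,785.3 / (17.5526 × 10⁻⁵) = 135,508,700
N ≈ √135,508,700 ≈ 11,640.8

≈ 11650 RPM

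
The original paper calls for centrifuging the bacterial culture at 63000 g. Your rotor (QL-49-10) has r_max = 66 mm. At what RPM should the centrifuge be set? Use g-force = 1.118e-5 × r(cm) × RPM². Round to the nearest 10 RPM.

N ≈ 29220 RPM

r = 66 mm = 6.6 cm
RCF = 1.118 × 10⁻⁵ × r × N²
63,000 = 1.118 × 10⁻⁵ × 6.6 × N²
N² = 63,000 / (7.3788 × 10⁻⁵) = 853,797,365
N ≈ √853,797,365 ≈ 29,219.8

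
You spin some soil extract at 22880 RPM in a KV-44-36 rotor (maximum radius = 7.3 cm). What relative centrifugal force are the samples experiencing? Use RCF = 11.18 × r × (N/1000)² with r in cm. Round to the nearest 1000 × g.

≈ 43000 x g

RCF = 11.18 × 7.3 × (22.88)² = 11.18 × 7.3 × 523.4944 ≈ 42,724.5 × g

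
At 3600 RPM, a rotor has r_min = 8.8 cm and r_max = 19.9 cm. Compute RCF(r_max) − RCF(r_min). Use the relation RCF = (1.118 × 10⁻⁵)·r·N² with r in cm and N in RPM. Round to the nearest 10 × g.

ΔRCF = 1.118 × 10⁻⁵ × (r_max − r_min) × N² = 1.118 × 10⁻⁵ × 11.1 × 12,960,000 ≈ 1,608.3

≈ 1610 x g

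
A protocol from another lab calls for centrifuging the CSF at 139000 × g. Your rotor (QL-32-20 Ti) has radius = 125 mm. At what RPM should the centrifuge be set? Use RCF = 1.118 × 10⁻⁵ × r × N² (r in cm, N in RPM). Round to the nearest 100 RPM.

N ≈ 31500 RPM

r = 125 mm = 12.5 cm
RCF = 1.118 × 10⁻⁵ × r × N²
139,000 = 1.118 × 10⁻⁵ × 12.5 × N²
N² = 139,000 / (13.975 × 10⁻⁵) = 994,633,274
N ≈ √994,633,274 ≈ 31,537.8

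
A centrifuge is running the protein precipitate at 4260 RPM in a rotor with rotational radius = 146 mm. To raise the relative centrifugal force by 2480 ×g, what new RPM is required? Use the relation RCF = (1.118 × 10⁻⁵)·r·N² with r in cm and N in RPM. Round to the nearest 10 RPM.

r = 146 mm = 14.6 cm
Current RCF = 1.118 × 10⁻⁵ × 14.6 × (4260)² = 1.118 × 10⁻⁵ × 14.6 × 18,147,600 ≈ 2,962.2 × g
Target RCF = 2,962.2 + 2,480 = 5,442.2 × g
N² = 5,442.2 / (16.3228 × 10⁻⁵) = 33,341,093
N ≈ √33,341,093 ≈ 5,774.2

≈ 5770 RPM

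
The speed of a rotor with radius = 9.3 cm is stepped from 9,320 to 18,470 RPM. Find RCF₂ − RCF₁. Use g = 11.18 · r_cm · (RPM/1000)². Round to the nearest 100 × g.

≈ 26400 × g

RCF₁ = 11.18 × 9.3 × (9.32)² = 11.18 × 9.3 × 86.8624 ≈ 9,031.4 × g
RCF₂ = 11.18 × 9.3 × (18.47)² = 11.18 × 9.3 × 341.1409 ≈ 35,469.8 × g
Increase = 35,469.8 − 9,031.4 = 26,438.4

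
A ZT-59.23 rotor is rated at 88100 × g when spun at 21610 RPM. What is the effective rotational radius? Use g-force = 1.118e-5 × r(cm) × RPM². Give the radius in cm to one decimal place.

≈ 16.9 cm

88100 = 1.118 × 10⁻⁵ × r × (21610)²
r = 88100 / (1.118 × 10⁻⁵ × 466,992,100) = 88100 / 5220.972 ≈ 16.874 cm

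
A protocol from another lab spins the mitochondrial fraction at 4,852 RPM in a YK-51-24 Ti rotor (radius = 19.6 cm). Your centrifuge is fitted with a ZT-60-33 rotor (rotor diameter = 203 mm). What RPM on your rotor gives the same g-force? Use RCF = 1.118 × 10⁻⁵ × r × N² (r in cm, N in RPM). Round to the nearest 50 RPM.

RCF_original = 1.118 × 10⁻⁵ × 19.6 × (4852)² = 1.118 × 10⁻⁵ × 19.6 × 23,541,904 ≈ 5,158.7 × g
Your rotor: r = 203 mm / 2 = 101.5 mm = 10.15 cm
5,158.7 = 1.118 × 10⁻⁵ × 10.15 × N²
N² = 5,158.7 / (11.3477 × 10⁻⁵) = 45,460,314
N ≈ √45,460,314 ≈ 6,742.4

6750 RPM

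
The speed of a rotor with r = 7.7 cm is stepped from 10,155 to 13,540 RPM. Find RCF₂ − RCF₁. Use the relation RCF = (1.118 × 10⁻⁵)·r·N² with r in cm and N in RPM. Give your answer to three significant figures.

6900 ×g

RCF₁ = 1.118 × 10⁻⁵ × 7.7 × (10155)² = 1.118 × 10⁻⁵ × 7.7 × 103,124,025 ≈ 8,877.5 × g
RCF₂ = 1.118 × 10⁻⁵ × 7.7 × (13540)² = 1.118 × 10⁻⁵ × 7.7 × 183,331,600 ≈ 15,782.3 × g
Increase = 15,782.3 − 8,877.5 = 6,904.8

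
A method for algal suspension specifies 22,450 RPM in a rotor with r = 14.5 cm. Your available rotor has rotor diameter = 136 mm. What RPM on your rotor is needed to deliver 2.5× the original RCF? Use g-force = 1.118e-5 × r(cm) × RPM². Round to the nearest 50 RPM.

51850 RPM

RCF = 1.118 × 10⁻⁵ × r × N²
RCF_original = 1.118 × 10⁻⁵ × 14.5 × (22450)² = 1.118 × 10⁻⁵ × 14.5 × 504,002,500 ≈ 81,703.8 × g
Target RCF = 2.5 × 81,703.8 ≈ 204,259.5 × g
Your rotor: r = 136 mm / 2 = 68 mm = 6.8 cm
204,259.5 = 1.118 × 10⁻⁵ × 6.8 × N²
N² = 204,259.5 / (7.6024 × 10⁻⁵) = 2,686,776,544
N ≈ √2,686,776,544 ≈ 51,834.1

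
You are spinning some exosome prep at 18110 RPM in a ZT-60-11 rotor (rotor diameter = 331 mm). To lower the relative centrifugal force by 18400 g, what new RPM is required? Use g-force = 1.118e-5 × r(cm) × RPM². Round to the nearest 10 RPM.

r = 331 mm / 2 = 165.5 mm = 16.55 cm
Current RCF = 1.118 × 10⁻⁵ × 16.55 × (18110)² = 1.118 × 10⁻⁵ × 16.55 × 327,972,100 ≈ 60,684.3 × g
Target RCF = 60,684.3 − 18,400 = 42,284.3 × g
N² = 42,284.3 / (18.5029 × 10⁻⁵) = 228,527,960
N ≈ √228,527,960 ≈ 15,117.1

N₂ ≈ 15120 RPM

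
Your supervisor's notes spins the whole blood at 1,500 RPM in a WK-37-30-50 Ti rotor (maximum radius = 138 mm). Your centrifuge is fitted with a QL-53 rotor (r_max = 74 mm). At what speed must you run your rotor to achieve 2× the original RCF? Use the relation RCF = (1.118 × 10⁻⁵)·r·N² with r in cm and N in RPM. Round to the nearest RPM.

Original rotor: r = 138 mm = 13.8 cm
RCF = 1.118 × 10⁻⁵ × r × N²
RCF_original = 1.118 × 10⁻⁵ × 13.8 × (1500)² = 1.118 × 10⁻⁵ × 13.8 × 2,250,000 ≈ 347.1 × g
Target RCF = 2 × 347.1 ≈ 694.2 × g
Your rotor: r = 74 mm = 7.4 cm
694.2 = 1.118 × 10⁻⁵ × 7.4 × N²
N² = 694.2 / (8.2732 × 10⁻⁵) = 8,390,949
N ≈ √8,390,949 ≈ 2,896.7

≈ 2897 RPM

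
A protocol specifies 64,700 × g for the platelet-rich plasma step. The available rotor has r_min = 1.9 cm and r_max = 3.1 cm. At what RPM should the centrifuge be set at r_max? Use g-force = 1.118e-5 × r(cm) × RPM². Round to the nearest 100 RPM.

Use r_max = 3.1 cm.
64,700 = 1.118 × 10⁻⁵ × 3.1 × N²
N² = 64,700 / (3.4658 × 10⁻⁵) = 1,866,812,857
N ≈ √1,866,812,857 ≈ 43,206.6

N ≈ 43200 RPM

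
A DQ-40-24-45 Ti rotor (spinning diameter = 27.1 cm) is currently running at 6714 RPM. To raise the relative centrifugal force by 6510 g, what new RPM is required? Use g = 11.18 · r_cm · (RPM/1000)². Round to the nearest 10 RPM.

N₂ ≈ 9380 RPM

r = 27.1 / 2 = 13.55 cm
Current RCF = 11.18 × 13.55 × (6.714)² = 11.18 × 13.55 × 45.077796 ≈ 6,828.8 × g
Target RCF = 6,828.8 + 6,510 = 13,338.8 × g
(N/1000)² = 13,338.8 / 151.489 = 88.05128
N = 1000 × √88.05128 ≈ 9,383.6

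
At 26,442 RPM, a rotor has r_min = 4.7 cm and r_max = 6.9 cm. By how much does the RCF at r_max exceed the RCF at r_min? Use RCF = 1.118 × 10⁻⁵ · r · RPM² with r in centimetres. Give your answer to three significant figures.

ΔRCF ≈ 17200 g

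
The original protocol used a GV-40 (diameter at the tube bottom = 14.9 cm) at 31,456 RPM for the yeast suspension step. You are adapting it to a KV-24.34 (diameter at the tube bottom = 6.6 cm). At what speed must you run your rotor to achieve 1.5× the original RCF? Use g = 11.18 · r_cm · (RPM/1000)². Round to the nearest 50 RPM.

Original rotor: r = 14.9 / 2 = 7.45 cm
RCF_original = 11.18 × 7.45 × (31.456)² = 11.18 × 7.45 × 989.479936 ≈ 82,414.8 × g
Target RCF = 1.5 × 82,414.8 ≈ 123,622.2 × g
Your rotor: r = 6.6 / 2 = 3.3 cm
123,622.2 = 11.18 × 3.3 × (N/1000)²
(N/1000)² = 123,622.2 / 36.894 = 3350.74
N = 1000 × √3350.74 ≈ 57,885.6

≈ 57900 RPM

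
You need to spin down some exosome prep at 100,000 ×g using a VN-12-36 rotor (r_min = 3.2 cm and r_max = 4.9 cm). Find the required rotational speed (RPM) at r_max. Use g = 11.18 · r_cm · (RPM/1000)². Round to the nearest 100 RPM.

42700 RPM

Use r_max = 4.9 cm.
RCF = 11.18 × r × (N/1000)²
100,000 = 11.18 × 4.9 × (N/1000)²
(N/1000)² = 100,000 / 54.782 = 1825.417
N = 1000 × √1825.417 ≈ 42,724.9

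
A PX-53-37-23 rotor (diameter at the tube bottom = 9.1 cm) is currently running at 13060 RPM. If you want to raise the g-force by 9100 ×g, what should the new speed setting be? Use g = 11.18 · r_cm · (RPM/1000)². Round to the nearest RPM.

r = 9.1 / 2 = 4.55 cm
Current RCF = 11.18 × 4.55 × (13.06)² = 11.18 × 4.55 × 170.5636 ≈ 8,676.4 × g
Target RCF = 8,676.4 + 9,100 = 17,776.4 × g
(N/1000)² = 17,776.4 / 50.869 = 349.4545
N = 1000 × √349.4545 ≈ 18,693.7

≈ 18694 RPM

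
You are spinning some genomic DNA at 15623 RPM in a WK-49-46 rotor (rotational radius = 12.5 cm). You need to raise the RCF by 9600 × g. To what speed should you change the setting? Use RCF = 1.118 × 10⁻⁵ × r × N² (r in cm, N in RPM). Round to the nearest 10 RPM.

17690 RPM

Current RCF = 1.118 × 10⁻⁵ × 12.5 × (15623)² = 1.118 × 10⁻⁵ × 12.5 × 244,078,129 ≈ 34,109.9 × g
Target RCF = 34,109.9 + 9,600 = 43,709.9 × g
N² = 43,709.9 / (13.975 × 10⁻⁵) = 312,772,093
N ≈ √312,772,093 ≈ 17,685.4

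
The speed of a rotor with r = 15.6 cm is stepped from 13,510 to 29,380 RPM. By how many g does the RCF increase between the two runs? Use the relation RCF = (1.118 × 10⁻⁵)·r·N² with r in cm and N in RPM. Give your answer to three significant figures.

≈ 119000 g

RCF₁ = 1.118 × 10⁻⁵ × 15.6 × (13510)² = 1.118 × 10⁻⁵ × 15.6 × 182,520,100 ≈ 31,833 × g
RCF₂ = 1.118 × 10⁻⁵ × 15.6 × (29380)² = 1.118 × 10⁻⁵ × 15.6 × 863,184,400 ≈ 150,546.3 × g
Increase = 150,546.3 − 31,833 = 118,713.3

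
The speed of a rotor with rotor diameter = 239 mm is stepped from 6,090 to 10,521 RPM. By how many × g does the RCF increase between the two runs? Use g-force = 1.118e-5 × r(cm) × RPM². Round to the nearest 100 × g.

9800 × g

r = 239 mm / 2 = 119.5 mm = 11.95 cm
RCF₁ = 1.118 × 10⁻⁵ × 11.95 × (6090)² = 1.118 × 10⁻⁵ × 11.95 × 37,088,100 ≈ 4,955 × g
RCF₂ = 1.118 × 10⁻⁵ × 11.95 × (10521)² = 1.118 × 10⁻⁵ × 11.95 × 110,691,441 ≈ 14,788.5 × g
Increase = 14,788.5 − 4,955 = 9,833.5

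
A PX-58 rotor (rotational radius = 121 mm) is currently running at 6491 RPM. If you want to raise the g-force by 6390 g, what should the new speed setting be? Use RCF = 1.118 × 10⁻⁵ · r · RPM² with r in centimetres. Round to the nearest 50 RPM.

r = 121 mm = 12.1 cm
Current RCF = 1.118 × 10⁻⁵ × 12.1 × (6491)² = 1.118 × 10⁻⁵ × 12.1 × 42,133,081 ≈ 5,699.7 × g
Target RCF = 5,699.7 + 6,390 = 12,089.7 × g
N² = 12,089.7 / (13.5278 × 10⁻⁵) = 89,369,299
N ≈ √89,369,299 ≈ 9,453.5

9450 RPM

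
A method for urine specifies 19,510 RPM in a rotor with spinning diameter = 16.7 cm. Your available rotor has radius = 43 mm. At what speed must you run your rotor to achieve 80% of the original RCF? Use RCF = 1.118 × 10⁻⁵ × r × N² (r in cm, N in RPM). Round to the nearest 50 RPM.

Original rotor: r = 16.7 / 2 = 8.35 cm
RCF_original = 1.118 × 10⁻⁵ × 8.35 × (19510)² = 1.118 × 10⁻⁵ × 8.35 × 380,640,100 ≈ 35,533.9 × g
Target RCF = 0.8 × 35,533.9 ≈ 28,427.1 × g
Your rotor: r = 43 mm = 4.3 cm
28,427.1 = 1.118 × 10⁻⁵ × 4.3 × N²
N² = 28,427.1 / (4.8074 × 10⁻⁵) = 591,319,632
N ≈ √591,319,632 ≈ 24,317.1

24300 RPM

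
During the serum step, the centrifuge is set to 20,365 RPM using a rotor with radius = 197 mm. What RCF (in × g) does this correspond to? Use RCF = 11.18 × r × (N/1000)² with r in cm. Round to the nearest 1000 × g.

≈ 91000 × g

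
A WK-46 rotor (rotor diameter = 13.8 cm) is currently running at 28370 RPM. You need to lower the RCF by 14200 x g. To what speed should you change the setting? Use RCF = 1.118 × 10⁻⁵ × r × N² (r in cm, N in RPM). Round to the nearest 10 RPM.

r = 13.8 / 2 = 6.9 cm
Current RCF = 1.118 × 10⁻⁵ × 6.9 × (28370)² = 1.118 × 10⁻⁵ × 6.9 × 804,856,900 ≈ 62,088.3 × g
Target RCF = 62,088.3 − 14,200 = 47,888.3 × g
N² = 47,888.3 / (7.7142 × 10⁻⁵) = 620,781,157
N ≈ √620,781,157 ≈ 24,915.5

N₂ ≈ 24920 RPM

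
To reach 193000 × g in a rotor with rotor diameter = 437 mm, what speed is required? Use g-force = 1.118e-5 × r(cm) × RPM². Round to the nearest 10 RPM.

≈ 28110 RPM

r = 437 mm / 2 = 218.5 mm = 21.85 cm
193,000 = 1.118 × 10⁻⁵ × 21.85 × N²
N² = 193,000 / (24.4283 × 10⁻⁵) = 790,067,258
N ≈ √790,067,258 ≈ 28,108.1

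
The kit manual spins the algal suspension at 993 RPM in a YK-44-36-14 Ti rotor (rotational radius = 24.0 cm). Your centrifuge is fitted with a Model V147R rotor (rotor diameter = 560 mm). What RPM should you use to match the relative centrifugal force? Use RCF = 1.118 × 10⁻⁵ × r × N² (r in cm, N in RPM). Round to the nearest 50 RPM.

900 RPM

RCF_original = 1.118 × 10⁻⁵ × 24 × (993)² = 1.118 × 10⁻⁵ × 24 × 986,049 ≈ 264.6 × g
Your rotor: r = 560 mm / 2 = 280 mm = 28 cm
264.6 = 1.118 × 10⁻⁵ × 28 × N²
N² = 264.6 / (31.304 × 10⁻⁵) = 845,259
N ≈ √845,259 ≈ 919.4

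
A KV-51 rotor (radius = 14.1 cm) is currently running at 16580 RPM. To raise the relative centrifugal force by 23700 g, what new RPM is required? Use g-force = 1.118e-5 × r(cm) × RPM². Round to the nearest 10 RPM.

20620 RPM

Current RCF = 1.118 × 10⁻⁵ × 14.1 × (16580)² = 1.118 × 10⁻⁵ × 14.1 × 274,896,400 ≈ 43,334.1 × g
Target RCF = 43,334.1 + 23,700 = 67,034.1 × g
N² = 67,034.1 / (15.7638 × 10⁻⁵) = 425,240,741
N ≈ √425,240,741 ≈ 20,621.4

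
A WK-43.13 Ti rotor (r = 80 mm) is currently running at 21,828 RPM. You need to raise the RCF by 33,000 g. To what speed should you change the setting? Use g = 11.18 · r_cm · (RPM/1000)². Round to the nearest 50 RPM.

r = 80 mm = 8.0 cm
Current RCF = 11.18 × 8 × (21.828)² = 11.18 × 8 × 476.461584 ≈ 42,614.7 × g
Target RCF = 42,614.7 + 33,000 = 75,614.7 × g
(N/1000)² = 75,614.7 / 89.44 = 845.4237
N = 1000 × √845.4237 ≈ 29,076.2

29100 RPM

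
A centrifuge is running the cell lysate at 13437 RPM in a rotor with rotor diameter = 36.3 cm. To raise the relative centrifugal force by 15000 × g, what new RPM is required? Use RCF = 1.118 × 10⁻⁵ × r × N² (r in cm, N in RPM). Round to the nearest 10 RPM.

N₂ ≈ 15950 RPM

r = 36.3 / 2 = 18.15 cm
Current RCF = 1.118 × 10⁻⁵ × 18.15 × (13437)² = 1.118 × 10⁻⁵ × 18.15 × 180,552,969 ≈ 36,637.3 × g
Target RCF = 36,637.3 + 15,000 = 51,637.3 × g
N² = 51,637.3 / (20.2917 × 10⁻⁵) = 254,474,982
N ≈ √254,474,982 ≈ 15,952.3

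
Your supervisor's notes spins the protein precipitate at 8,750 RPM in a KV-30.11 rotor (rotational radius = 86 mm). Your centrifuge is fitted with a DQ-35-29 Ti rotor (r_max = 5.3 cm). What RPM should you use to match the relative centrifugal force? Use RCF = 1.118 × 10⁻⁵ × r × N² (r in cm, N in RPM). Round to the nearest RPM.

Original rotor: r = 86 mm = 8.6 cm
RCF = 1.118 × 10⁻⁵ × r × N²
RCF_original = 1.118 × 10⁻⁵ × 8.6 × (8750)² = 1.118 × 10⁻⁵ × 8.6 × 76,562,500 ≈ 7,361.3 × g
7,361.3 = 1.118 × 10⁻⁵ × 5.3 × N²
N² = 7,361.3 / (5.9254 × 10⁻⁵) = 124,232,963
N ≈ √124,232,963 ≈ 11,146.0

11146 RPM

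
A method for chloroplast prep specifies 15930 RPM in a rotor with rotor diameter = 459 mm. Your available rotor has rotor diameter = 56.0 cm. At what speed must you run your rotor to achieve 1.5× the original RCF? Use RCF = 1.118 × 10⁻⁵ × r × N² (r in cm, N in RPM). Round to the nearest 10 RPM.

17660 RPM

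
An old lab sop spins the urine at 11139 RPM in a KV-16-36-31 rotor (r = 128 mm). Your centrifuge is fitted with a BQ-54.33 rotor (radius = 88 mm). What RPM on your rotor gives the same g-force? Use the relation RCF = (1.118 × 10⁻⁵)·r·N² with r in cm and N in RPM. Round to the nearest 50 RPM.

13450 RPM

Original rotor: r = 128 mm = 12.8 cm
RCF = 1.118 × 10⁻⁵ × r × N²
RCF_original = 1.118 × 10⁻⁵ × 12.8 × (11139)² = 1.118 × 10⁻⁵ × 12.8 × 124,077,321 ≈ 17,756 × g
Your rotor: r = 88 mm = 8.8 cm
17,756 = 1.118 × 10⁻⁵ × 8.8 × N²
N² = 17,756 / (9.8384 × 10⁻⁵) = 180,476,500
N ≈ √180,476,500 ≈ 13,434.2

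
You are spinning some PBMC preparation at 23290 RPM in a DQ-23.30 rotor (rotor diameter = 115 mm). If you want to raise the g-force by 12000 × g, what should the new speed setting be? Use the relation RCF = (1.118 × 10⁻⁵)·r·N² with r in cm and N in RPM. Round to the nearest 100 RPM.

27000 RPM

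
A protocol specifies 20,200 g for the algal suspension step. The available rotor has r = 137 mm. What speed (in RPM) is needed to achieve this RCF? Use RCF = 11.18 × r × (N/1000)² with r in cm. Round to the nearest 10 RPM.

≈ 11480 RPM

r = 137 mm = 13.7 cm
20,200 = 11.18 × 13.7 × (N/1000)²
(N/1000)² = 20,200 / 153.166 = 131.8831
N = 1000 × √131.8831 ≈ 11,484.0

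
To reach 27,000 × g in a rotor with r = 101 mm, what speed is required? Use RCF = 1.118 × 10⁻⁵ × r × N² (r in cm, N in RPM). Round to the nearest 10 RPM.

15460 RPM

r = 101 mm = 10.1 cm
27,000 = 1.118 × 10⁻⁵ × 10.1 × N²
N² = 27,000 / (11.2918 × 10⁻⁵) = 239,111,568
N ≈ √239,111,568 ≈ 15,463.2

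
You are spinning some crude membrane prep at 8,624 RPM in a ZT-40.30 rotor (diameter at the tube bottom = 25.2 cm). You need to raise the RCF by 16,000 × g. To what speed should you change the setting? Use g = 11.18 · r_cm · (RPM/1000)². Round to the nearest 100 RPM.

r = 25.2 / 2 = 12.6 cm
Current RCF = 11.18 × 12.6 × (8.624)² = 11.18 × 12.6 × 74.373376 ≈ 10,476.8 × g
Target RCF = 10,476.8 + 16,000 = 26,476.8 × g
(N/1000)² = 26,476.8 / 140.868 = 187.9547
N = 1000 × √187.9547 ≈ 13,709.7

≈ 13700 RPM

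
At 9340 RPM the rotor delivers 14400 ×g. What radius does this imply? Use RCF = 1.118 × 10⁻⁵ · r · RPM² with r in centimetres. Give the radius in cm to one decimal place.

≈ 14.8 cm

14400 = 1.118 × 10⁻⁵ × r × (9340)²
r = 14400 / (1.118 × 10⁻⁵ × 87,235,600) = 14400 / 975.294 ≈ 14.765 cm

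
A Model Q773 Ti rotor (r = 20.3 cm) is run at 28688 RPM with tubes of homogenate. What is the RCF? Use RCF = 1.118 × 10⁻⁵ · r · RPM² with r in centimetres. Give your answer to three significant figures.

RCF = 1.118 × 10⁻⁵ × r × N²
RCF = 1.118 × 10⁻⁵ × 20.3 × (28688)² = 1.118 × 10⁻⁵ × 20.3 × 823,001,344 ≈ 186,783.4 × g

RCF ≈ 187000 g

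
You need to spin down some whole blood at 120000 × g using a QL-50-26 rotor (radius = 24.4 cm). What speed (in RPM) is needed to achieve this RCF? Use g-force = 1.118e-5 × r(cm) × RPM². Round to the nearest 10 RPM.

≈ 20970 RPM

120,000 = 1.118 × 10⁻⁵ × 24.4 × N²
N² = 120,000 / (27.2792 × 10⁻⁵) = 439,895,598
N ≈ √439,895,598 ≈ 20,973.7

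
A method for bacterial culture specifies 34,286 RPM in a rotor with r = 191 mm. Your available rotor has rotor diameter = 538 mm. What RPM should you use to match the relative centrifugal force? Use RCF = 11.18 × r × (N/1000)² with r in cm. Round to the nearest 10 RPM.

≈ 28890 RPM

Original rotor: r = 191 mm = 19.1 cm
RCF_original = 11.18 × 19.1 × (34.286)² = 11.18 × 19.1 × 1,175.529796 ≈ 251,020.3 × g
Your rotor: r = 538 mm / 2 = 269 mm = 26.9 cm
251,020.3 = 11.18 × 26.9 × (N/1000)²
(N/1000)² = 251,020.3 / 300.742 = 834.6699
N = 1000 × √834.6699 ≈ 28,890.7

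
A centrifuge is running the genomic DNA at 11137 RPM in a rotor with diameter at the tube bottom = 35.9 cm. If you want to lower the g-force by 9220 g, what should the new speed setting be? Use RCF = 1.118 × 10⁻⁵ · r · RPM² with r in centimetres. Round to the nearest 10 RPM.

8840 RPM

r = 35.9 / 2 = 17.95 cm
Current RCF = 1.118 × 10⁻⁵ × 17.95 × (11137)² = 1.118 × 10⁻⁵ × 17.95 × 124,032,769 ≈ 24,891 × g
Target RCF = 24,891 − 9,220 = 15,671 × g
N² = 15,671 / (20.0681 × 10⁻⁵) = 78,089,107
N ≈ √78,089,107 ≈ 8,836.8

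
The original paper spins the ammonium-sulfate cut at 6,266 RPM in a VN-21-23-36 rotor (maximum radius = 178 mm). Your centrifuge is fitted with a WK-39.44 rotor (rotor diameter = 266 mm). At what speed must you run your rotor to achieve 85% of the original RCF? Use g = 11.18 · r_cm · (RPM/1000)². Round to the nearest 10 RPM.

6680 RPM

Original rotor: r = 178 mm = 17.8 cm
RCF_original = 11.18 × 17.8 × (6.266)² = 11.18 × 17.8 × 39.262756 ≈ 7,813.4 × g
Target RCF = 0.85 × 7,813.4 ≈ 6,641.4 × g
Your rotor: r = 266 mm / 2 = 133 mm = 13.3 cm
6,641.4 = 11.18 × 13.3 × (N/1000)²
(N/1000)² = 6,641.4 / 148.694 = 44.66488
N = 1000 × √44.66488 ≈ 6,683.2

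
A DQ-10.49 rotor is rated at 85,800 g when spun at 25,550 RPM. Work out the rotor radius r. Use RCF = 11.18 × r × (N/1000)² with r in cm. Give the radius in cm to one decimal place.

11.8 cm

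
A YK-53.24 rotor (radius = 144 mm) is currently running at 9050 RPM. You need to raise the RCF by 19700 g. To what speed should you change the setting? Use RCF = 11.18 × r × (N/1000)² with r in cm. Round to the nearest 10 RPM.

r = 144 mm = 14.4 cm
Current RCF = 11.18 × 14.4 × (9.05)² = 11.18 × 14.4 × 81.9025 ≈ 13,185.6 × g
Target RCF = 13,185.6 + 19,700 = 32,885.6 × g
(N/1000)² = 32,885.6 / 160.992 = 204.2685
N = 1000 × √204.2685 ≈ 14,292.3

N₂ ≈ 14290 RPM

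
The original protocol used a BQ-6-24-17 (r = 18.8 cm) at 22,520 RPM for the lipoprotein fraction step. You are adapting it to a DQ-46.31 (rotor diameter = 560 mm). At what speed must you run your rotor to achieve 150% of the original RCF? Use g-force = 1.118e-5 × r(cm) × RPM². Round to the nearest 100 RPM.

RCF = 1.118 × 10⁻⁵ × r × N²
RCF_original = 1.118 × 10⁻⁵ × 18.8 × (22520)² = 1.118 × 10⁻⁵ × 18.8 × 507,150,400 ≈ 106,594.9 × g
Target RCF = 1.5 × 106,594.9 ≈ 159,892.3 × g
Your rotor: r = 560 mm / 2 = 280 mm = 28 cm
159,892.3 = 1.118 × 10⁻⁵ × 28 × N²
N² = 159,892.3 / (31.304 × 10⁻⁵) = 510,772,745
N ≈ √510,772,745 ≈ 22,600.3

22600 RPM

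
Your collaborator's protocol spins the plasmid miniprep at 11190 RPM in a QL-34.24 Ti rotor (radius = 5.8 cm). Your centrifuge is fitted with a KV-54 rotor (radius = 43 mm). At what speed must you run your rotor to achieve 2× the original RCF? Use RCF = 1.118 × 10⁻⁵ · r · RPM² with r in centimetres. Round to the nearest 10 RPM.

18380 RPM

RCF_original = 1.118 × 10⁻⁵ × 5.8 × (11190)² = 1.118 × 10⁻⁵ × 5.8 × 125,216,100 ≈ 8,119.5 × g
Target RCF = 2 × 8,119.5 ≈ 16,239 × g
Your rotor: r = 43 mm = 4.3 cm
16,239 = 1.118 × 10⁻⁵ × 4.3 × N²
N² = 16,239 / (4.8074 × 10⁻⁵) = 337,791,738
N ≈ √337,791,738 ≈ 18,379.1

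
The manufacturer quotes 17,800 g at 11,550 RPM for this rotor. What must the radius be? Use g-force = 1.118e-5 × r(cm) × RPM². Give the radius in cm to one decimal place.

17800 = 1.118 × 10⁻⁵ × r × (11550)²
r = 17800 / (1.118 × 10⁻⁵ × 133,402,500) = 17800 / 1491.44 ≈ 11.935 cm

r ≈ 11.9 cm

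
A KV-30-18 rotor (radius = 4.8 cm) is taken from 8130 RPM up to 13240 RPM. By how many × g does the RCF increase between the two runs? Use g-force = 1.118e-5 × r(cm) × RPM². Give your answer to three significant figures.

5860 × g

RCF₁ = 1.118 × 10⁻⁵ × 4.8 × (8130)² = 1.118 × 10⁻⁵ × 4.8 × 66,096,900 ≈ 3,547 × g
RCF₂ = 1.118 × 10⁻⁵ × 4.8 × (13240)² = 1.118 × 10⁻⁵ × 4.8 × 175,297,600 ≈ 9,407.2 × g
Increase = 9,407.2 − 3,547 = 5,860.2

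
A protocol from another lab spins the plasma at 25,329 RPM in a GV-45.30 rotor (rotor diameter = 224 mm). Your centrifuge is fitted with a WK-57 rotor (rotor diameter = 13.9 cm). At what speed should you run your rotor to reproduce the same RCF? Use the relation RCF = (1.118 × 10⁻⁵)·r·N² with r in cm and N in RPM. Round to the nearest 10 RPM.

32150 RPM

Original rotor: r = 224 mm / 2 = 112 mm = 11.2 cm
RCF_original = 1.118 × 10⁻⁵ × 11.2 × (25329)² = 1.118 × 10⁻⁵ × 11.2 × 641,558,241 ≈ 80,333.4 × g
Your rotor: r = 13.9 / 2 = 6.95 cm
80,333.4 = 1.118 × 10⁻⁵ × 6.95 × N²
N² = 80,333.4 / (7.7701 × 10⁻⁵) = 1,033,878,586
N ≈ √1,033,878,586 ≈ 32,154.0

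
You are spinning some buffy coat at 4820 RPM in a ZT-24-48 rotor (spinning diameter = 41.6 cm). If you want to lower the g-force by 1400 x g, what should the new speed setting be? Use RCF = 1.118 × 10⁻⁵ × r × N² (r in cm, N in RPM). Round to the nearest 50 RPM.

r = 41.6 / 2 = 20.8 cm
Current RCF = 1.118 × 10⁻⁵ × 20.8 × (4820)² = 1.118 × 10⁻⁵ × 20.8 × 23,232,400 ≈ 5,402.6 × g
Target RCF = 5,402.6 − 1,400 = 4,002.6 × g
N² = 4,002.6 / (23.2544 × 10⁻⁵) = 17,212,227
N ≈ √17,212,227 ≈ 4,148.8

N₂ ≈ 4150 RPM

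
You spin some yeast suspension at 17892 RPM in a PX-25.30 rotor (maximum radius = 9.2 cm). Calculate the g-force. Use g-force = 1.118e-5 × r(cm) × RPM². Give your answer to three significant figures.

RCF = 1.118 × 10⁻⁵ × 9.2 × (17892)² = 1.118 × 10⁻⁵ × 9.2 × 320,123,664 ≈ 32,926.6 × g

RCF ≈ 32900 ×g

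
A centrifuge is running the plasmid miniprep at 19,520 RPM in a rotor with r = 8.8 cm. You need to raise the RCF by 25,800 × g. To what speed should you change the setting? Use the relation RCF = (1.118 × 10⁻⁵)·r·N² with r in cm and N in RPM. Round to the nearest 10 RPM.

25360 RPM

Current RCF = 1.118 × 10⁻⁵ × 8.8 × (19520)² = 1.118 × 10⁻⁵ × 8.8 × 381,030,400 ≈ 37,487.3 × g
Target RCF = 37,487.3 + 25,800 = 63,287.3 × g
N² = 63,287.3 / (9.8384 × 10⁻⁵) = 643,268,214
N ≈ √643,268,214 ≈ 25,362.7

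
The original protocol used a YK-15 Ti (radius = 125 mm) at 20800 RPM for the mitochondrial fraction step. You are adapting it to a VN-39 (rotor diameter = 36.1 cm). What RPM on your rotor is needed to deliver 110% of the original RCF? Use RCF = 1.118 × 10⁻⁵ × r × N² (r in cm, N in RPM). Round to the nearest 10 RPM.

Original rotor: r = 125 mm = 12.5 cm
RCF_original = 1.118 × 10⁻⁵ × 12.5 × (20800)² = 1.118 × 10⁻⁵ × 12.5 × 432,640,000 ≈ 60,461.4 × g
Target RCF = 1.1 × 60,461.4 ≈ 66,507.5 × g
Your rotor: r = 36.1 / 2 = 18.05 cm
66,507.5 = 1.118 × 10⁻⁵ × 18.05 × N²
N² = 66,507.5 / (20.1799 × 10⁻⁵) = 329,572,991
N ≈ √329,572,991 ≈ 18,154.1

≈ 18150 RPM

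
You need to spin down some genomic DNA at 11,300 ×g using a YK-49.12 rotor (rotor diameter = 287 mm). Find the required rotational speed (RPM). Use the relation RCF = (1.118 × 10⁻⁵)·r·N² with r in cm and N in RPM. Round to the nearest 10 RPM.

r = 287 mm / 2 = 143.5 mm = 14.35 cm
RCF = 1.118 × 10⁻⁵ × r × N²
11,300 = 1.118 × 10⁻⁵ × 14.35 × N²
N² = 11,300 / (16.0433 × 10⁻⁵) = 70,434,387
N ≈ √70,434,387 ≈ 8,392.5

8390 RPM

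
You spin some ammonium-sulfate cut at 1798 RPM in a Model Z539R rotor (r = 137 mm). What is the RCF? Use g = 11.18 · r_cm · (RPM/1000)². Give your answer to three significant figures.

RCF ≈ 495 × g

r = 137 mm = 13.7 cm
RCF = 11.18 × 13.7 × (1.798)² = 11.18 × 13.7 × 3.232804 ≈ 495.2 × g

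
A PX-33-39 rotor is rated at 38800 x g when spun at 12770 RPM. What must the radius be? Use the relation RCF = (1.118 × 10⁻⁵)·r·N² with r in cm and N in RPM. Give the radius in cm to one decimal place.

38800 = 1.118 × 10⁻⁵ × r × (12770)²
r = 38800 / (1.118 × 10⁻⁵ × 163,072,900) = 38800 / 1823.155 ≈ 21.282 cm

≈ 21.3 cm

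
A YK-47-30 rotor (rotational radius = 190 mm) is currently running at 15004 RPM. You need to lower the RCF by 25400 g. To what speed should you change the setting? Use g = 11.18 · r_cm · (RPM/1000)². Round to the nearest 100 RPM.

N₂ ≈ 10300 RPM

r = 190 mm = 19.0 cm
Current RCF = 11.18 × 19 × (15.004)² = 11.18 × 19 × 225.120016 ≈ 47,820 × g
Target RCF = 47,820 − 25,400 = 22,420 × g
(N/1000)² = 22,420 / 212.42 = 105.5456
N = 1000 × √105.5456 ≈ 10,273.5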